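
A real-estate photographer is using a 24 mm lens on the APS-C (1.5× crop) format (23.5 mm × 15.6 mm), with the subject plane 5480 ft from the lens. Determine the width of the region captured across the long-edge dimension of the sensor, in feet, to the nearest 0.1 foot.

5365.8 ft

dₒ: 5480 ft × 304.8 mm/ft = 1670303.95 mm.
Similar triangles through the lens centre give W/dₒ = w/dᵢ; with 1/f = 1/dₒ + 1/dᵢ this gives W = w·(dₒ − f)/f.
W = 23.5 mm × (1.6703e+06 − 24) / 24 = 23.5 × 69594.9978 ≈ 1635482.448 mm = 1635482.448/304.8 ft = 5365.76 ft.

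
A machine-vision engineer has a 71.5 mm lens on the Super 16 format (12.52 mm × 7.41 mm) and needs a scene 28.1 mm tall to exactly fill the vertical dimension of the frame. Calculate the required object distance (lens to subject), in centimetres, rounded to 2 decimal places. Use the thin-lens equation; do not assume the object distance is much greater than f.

34.26 cm

Magnification m = h/W = dᵢ/dₒ; combined with 1/f = 1/dₒ + 1/dᵢ this gives dₒ = f·(1 + W/h).
dₒ = 71.5 mm × (1 + 28.1/7.41) = 71.5 × 4.7922 ≈ 342.640 mm = 34.264 cm.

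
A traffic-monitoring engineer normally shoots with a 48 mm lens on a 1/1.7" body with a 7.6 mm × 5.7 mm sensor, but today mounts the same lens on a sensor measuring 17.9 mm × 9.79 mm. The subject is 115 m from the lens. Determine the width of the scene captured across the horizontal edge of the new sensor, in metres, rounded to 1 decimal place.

42.9 m

The focal length stays 48 mm; the relevant sensor dimension is now w = 17.9 mm. Object distance dₒ = 115 m = 115000 mm.
Thin-lens field width W = w·(dₒ − f)/f = 17.9 × (115000 − 48)/48 ≈ 42867.517 mm = 42.8675 m.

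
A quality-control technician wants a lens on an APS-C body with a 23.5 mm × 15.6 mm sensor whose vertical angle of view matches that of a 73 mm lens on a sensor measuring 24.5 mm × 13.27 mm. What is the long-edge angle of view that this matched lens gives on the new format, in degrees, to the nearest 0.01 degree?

15.59°

Equal vertical AOV ⇒ f₂ = f₁ · 15.6/13.27 = 73 × 1.17558 ≈ 85.8176 mm.
Long-edge AOV on the new format = 2·arctan(23.5 / (2 × 85.8176)) = 2·arctan(0.13692) ≈ 15.5927°.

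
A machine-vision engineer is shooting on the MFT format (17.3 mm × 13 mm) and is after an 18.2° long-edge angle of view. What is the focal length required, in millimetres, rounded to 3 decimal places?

54.004 mm

From α = 2·arctan(w/2f) we get f = w / (2·tan(α/2)).
With w = 17.3 mm and α/2 = 9.1°, tan(α/2) ≈ 0.16017, so f ≈ 17.3 / 0.32035 ≈ 54.0038 mm.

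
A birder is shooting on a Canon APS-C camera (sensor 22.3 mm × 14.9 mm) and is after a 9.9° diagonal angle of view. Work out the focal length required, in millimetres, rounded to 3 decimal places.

154.832 mm

Sensor diagonal = √(22.3² + 14.9²) = √719.3000 ≈ 26.8198 mm.
From α = 2·arctan(d/2f) we get f = d / (2·tan(α/2)).
With d = 26.8198 mm and α/2 = 4.95°, tan(α/2) ≈ 0.08661, so f ≈ 26.8198 / 0.17322 ≈ 154.8318 mm.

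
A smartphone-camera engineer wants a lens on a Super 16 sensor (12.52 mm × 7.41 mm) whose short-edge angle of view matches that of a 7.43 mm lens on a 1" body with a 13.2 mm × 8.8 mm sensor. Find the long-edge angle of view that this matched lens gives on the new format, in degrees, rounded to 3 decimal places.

Equal short-edge AOV ⇒ f₂ = f₁ · 7.41/8.8 = 7.43 × 0.84205 ≈ 6.2564 mm.
Long-edge AOV on the new format = 2·arctan(12.52 / (2 × 6.2564)) = 2·arctan(1.00058) ≈ 90.0330°.

90.033°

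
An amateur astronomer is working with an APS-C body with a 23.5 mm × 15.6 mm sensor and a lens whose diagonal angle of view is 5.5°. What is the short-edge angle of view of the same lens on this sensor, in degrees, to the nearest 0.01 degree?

Sensor diagonal = √(23.5² + 15.6²) = √795.6100 ≈ 28.2066 mm.
From the diagonal AOV: f = 28.2066 / (2·tan(2.75°)) = 28.2066 / 0.09607 ≈ 293.6137 mm.
Short-edge AOV = 2·arctan(15.6 / (2 × 293.6137)) = 2·arctan(0.02657) ≈ 3.0435°.

3.04°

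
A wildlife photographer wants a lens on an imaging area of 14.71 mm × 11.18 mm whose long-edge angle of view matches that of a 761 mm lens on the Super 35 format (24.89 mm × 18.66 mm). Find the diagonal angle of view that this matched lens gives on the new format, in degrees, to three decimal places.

Equal long-edge AOV ⇒ f₂ = f₁ · 14.71/24.89 = 761 × 0.59100 ≈ 449.7513 mm.
Sensor diagonal = √(14.71² + 11.18²) = √341.3765 ≈ 18.4764 mm.
Diagonal AOV on the new format = 2·arctan(18.4764 / (2 × 449.7513)) = 2·arctan(0.02054) ≈ 2.3535°.

2.353°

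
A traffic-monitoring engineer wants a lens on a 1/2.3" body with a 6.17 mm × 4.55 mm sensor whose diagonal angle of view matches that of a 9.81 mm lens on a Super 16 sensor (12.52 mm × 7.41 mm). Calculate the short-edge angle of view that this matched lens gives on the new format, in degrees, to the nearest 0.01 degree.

Sensor diagonal = √(12.52² + 7.41²) = √211.6585 ≈ 14.5485 mm.
Sensor diagonal = √(6.17² + 4.55²) = √58.7714 ≈ 7.6663 mm.
Equal diagonal AOV ⇒ f₂ = f₁ · 7.6663/14.5485 = 9.81 × 0.52694 ≈ 5.1693 mm.
Short-edge AOV on the new format = 2·arctan(4.55 / (2 × 5.1693)) = 2·arctan(0.44010) ≈ 47.5082°.

47.51°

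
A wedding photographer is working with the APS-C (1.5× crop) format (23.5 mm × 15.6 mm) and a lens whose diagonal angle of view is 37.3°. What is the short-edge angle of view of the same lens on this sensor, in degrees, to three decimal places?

21.147°

Sensor diagonal = √(23.5² + 15.6²) = √795.6100 ≈ 28.2066 mm.
From the diagonal AOV: f = 28.2066 / (2·tan(18.65°)) = 28.2066 / 0.67502 ≈ 41.7864 mm.
Short-edge AOV = 2·arctan(15.6 / (2 × 41.7864)) = 2·arctan(0.18666) ≈ 21.1467°.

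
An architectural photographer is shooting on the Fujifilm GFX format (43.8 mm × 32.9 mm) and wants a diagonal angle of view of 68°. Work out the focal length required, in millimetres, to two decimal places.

40.61 mm

Sensor diagonal = √(43.8² + 32.9²) = √3000.8500 ≈ 54.7800 mm.
From α = 2·arctan(d/2f) we get f = d / (2·tan(α/2)).
With d = 54.7800 mm and α/2 = 34°, tan(α/2) ≈ 0.67451, so f ≈ 54.7800 / 1.34902 ≈ 40.6074 mm.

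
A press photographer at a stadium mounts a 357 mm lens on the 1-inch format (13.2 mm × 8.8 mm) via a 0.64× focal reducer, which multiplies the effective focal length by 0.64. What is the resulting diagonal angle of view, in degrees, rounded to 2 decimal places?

Effective focal length f = 357 × 0.64 = 228.48 mm.
Sensor diagonal = √(13.2² + 8.8²) = √251.6800 ≈ 15.8644 mm.
α = 2·arctan(15.864 / (2 × 228.48)) = 2·arctan(0.03472) ≈ 3.9767°.

3.98°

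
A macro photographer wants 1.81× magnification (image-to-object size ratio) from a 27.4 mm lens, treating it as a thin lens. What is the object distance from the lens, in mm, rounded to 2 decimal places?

With m = dᵢ/dₒ and 1/f = 1/dₒ + 1/dᵢ, substituting dᵢ = m·dₒ gives 1/f = (1 + 1/m)/dₒ, hence dₒ = f·(1 + 1/m).
dₒ = 27.4 × (1 + 1/1.81) = 27.4 × 1.55249 ≈ 42.538 mm.

42.54 mm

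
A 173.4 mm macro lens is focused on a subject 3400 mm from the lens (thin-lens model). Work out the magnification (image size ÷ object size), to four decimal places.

Thin lens: 1/f = 1/dₒ + 1/dᵢ → 1/dᵢ = 1/173.4 − 1/3400 = 0.0054729 mm⁻¹, so dᵢ ≈ 182.7187 mm.
Magnification m = dᵢ/dₒ = 182.7187/3400 ≈ 0.05374.

0.0537×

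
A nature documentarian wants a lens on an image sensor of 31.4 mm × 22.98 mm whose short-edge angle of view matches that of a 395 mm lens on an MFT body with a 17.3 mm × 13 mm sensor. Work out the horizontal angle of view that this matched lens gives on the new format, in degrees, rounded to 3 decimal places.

2.576°

Equal short-edge AOV ⇒ f₂ = f₁ · 22.98/13 = 395 × 1.76769 ≈ 698.2385 mm.
Horizontal AOV on the new format = 2·arctan(31.4 / (2 × 698.2385)) = 2·arctan(0.02249) ≈ 2.5762°.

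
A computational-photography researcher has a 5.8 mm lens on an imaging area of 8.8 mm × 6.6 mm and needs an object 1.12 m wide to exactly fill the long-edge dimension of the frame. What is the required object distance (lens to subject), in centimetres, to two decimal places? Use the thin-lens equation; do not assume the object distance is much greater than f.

W: 1.12 m = 1120 mm.
Magnification m = w/W = dᵢ/dₒ; combined with 1/f = 1/dₒ + 1/dᵢ this gives dₒ = f·(1 + W/w).
dₒ = 5.8 mm × (1 + 1120/8.8) = 5.8 × 128.2727 ≈ 743.982 mm = 74.3982 cm.

74.40 cm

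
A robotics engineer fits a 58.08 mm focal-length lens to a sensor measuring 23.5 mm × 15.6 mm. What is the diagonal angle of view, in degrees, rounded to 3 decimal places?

Sensor diagonal = √(23.5² + 15.6²) = √795.6100 ≈ 28.2066 mm.
Angle of view α = 2·arctan(d/2f) with d = 28.2066 mm and f = 58.08 mm.
d/2f = 0.24283; arctan(0.24283) ≈ 13.6487°, so α ≈ 27.2974°.

27.297°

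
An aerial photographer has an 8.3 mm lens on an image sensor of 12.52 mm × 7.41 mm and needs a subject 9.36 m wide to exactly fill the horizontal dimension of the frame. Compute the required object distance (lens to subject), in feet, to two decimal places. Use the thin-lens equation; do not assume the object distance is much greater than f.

W: 9.36 m = 9360 mm.
Magnification m = w/W = dᵢ/dₒ; combined with 1/f = 1/dₒ + 1/dᵢ this gives dₒ = f·(1 + W/w).
dₒ = 8.3 mm × (1 + 9360/12.52) = 8.3 × 748.6038 ≈ 6213.412 mm = 6213.412/304.8 ft = 20.3852 ft.

20.39 ft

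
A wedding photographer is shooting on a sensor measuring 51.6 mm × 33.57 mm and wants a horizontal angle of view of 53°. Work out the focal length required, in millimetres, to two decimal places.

From α = 2·arctan(w/2f) we get f = w / (2·tan(α/2)).
With w = 51.6 mm and α/2 = 26.5°, tan(α/2) ≈ 0.49858, so f ≈ 51.6 / 0.99716 ≈ 51.7468 mm.

51.75 mm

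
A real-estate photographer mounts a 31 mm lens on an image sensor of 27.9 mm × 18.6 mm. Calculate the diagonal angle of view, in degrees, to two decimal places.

56.81°

Sensor diagonal = √(27.9² + 18.6²) = √1124.3700 ≈ 33.5316 mm.
Angle of view α = 2·arctan(d/2f) with d = 33.5316 mm and f = 31 mm.
d/2f = 0.54083; arctan(0.54083) ≈ 28.4060°, so α ≈ 56.8119°.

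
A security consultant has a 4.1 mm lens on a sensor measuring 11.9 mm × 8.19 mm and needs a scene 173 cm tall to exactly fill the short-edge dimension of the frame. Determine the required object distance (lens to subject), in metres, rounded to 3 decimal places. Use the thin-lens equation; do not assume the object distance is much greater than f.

0.870 m

W: 173 cm = 1730 mm.
Magnification m = h/W = dᵢ/dₒ; combined with 1/f = 1/dₒ + 1/dᵢ this gives dₒ = f·(1 + W/h).
dₒ = 4.1 mm × (1 + 1730/8.19) = 4.1 × 212.2332 ≈ 870.156 mm = 0.870156 m.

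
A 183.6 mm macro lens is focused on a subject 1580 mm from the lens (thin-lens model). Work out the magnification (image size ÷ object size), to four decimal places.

Thin lens: 1/f = 1/dₒ + 1/dᵢ → 1/dᵢ = 1/183.6 − 1/1580 = 0.0048137 mm⁻¹, so dᵢ ≈ 207.7399 mm.
Magnification m = dᵢ/dₒ = 207.7399/1580 ≈ 0.13148.

0.1315×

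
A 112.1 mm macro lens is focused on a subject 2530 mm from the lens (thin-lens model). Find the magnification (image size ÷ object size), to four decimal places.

Thin lens: 1/f = 1/dₒ + 1/dᵢ → 1/dᵢ = 1/112.1 − 1/2530 = 0.0085253 mm⁻¹, so dᵢ ≈ 117.2972 mm.
Magnification m = dᵢ/dₒ = 117.2972/2530 ≈ 0.04636.

0.0464×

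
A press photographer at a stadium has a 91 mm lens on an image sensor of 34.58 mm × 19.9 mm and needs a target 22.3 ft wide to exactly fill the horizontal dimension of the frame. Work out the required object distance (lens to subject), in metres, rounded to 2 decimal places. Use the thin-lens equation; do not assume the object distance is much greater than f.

W: 22.3 ft × 304.8 mm/ft = 6797.04 mm.
Magnification m = w/W = dᵢ/dₒ; combined with 1/f = 1/dₒ + 1/dᵢ this gives dₒ = f·(1 + W/w).
dₒ = 91 mm × (1 + 6797.04/34.58) = 91 × 197.5599 ≈ 17977.947 mm = 17.9779 m.

17.98 m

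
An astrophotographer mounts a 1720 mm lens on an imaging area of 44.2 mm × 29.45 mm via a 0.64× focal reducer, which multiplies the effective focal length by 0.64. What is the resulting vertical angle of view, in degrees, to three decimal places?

1.533°

Effective focal length f = 1720 × 0.64 = 1100.8 mm.
α = 2·arctan(29.45 / (2 × 1100.8)) = 2·arctan(0.01338) ≈ 1.5328°.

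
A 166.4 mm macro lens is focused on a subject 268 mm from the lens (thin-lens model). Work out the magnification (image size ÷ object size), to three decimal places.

1.638×

Thin lens: 1/f = 1/dₒ + 1/dᵢ → 1/dᵢ = 1/166.4 − 1/268 = 0.0022783 mm⁻¹, so dᵢ ≈ 438.9291 mm.
Magnification m = dᵢ/dₒ = 438.9291/268 ≈ 1.63780.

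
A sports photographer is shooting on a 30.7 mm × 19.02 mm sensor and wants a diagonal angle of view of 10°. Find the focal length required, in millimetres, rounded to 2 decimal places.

206.39 mm

Sensor diagonal = √(30.7² + 19.02²) = √1304.2504 ≈ 36.1144 mm.
From α = 2·arctan(d/2f) we get f = d / (2·tan(α/2)).
With d = 36.1144 mm and α/2 = 5°, tan(α/2) ≈ 0.08749, so f ≈ 36.1144 / 0.17498 ≈ 206.3948 mm.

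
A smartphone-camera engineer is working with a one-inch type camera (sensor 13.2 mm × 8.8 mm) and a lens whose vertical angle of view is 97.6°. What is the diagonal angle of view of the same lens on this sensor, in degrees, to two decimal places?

128.20°

From the vertical AOV: f = 8.8 / (2·tan(48.8°)) = 8.8 / 2.28458 ≈ 3.8519 mm.
Sensor diagonal = √(13.2² + 8.8²) = √251.6800 ≈ 15.8644 mm.
Diagonal AOV = 2·arctan(15.8644 / (2 × 3.8519)) = 2·arctan(2.05929) ≈ 128.1973°.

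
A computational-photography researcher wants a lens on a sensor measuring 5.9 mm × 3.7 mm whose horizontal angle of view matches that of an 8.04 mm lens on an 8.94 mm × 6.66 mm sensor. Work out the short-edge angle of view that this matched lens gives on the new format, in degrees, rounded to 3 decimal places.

38.443°

Equal horizontal AOV ⇒ f₂ = f₁ · 5.9/8.94 = 8.04 × 0.65996 ≈ 5.3060 mm.
Short-edge AOV on the new format = 2·arctan(3.7 / (2 × 5.3060)) = 2·arctan(0.34866) ≈ 38.4432°.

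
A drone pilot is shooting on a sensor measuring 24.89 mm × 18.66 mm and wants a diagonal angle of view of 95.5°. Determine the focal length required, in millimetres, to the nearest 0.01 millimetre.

14.13 mm

Sensor diagonal = √(24.89² + 18.66²) = √967.7077 ≈ 31.1080 mm.
From α = 2·arctan(d/2f) we get f = d / (2·tan(α/2)).
With d = 31.1080 mm and α/2 = 47.75°, tan(α/2) ≈ 1.10091, so f ≈ 31.1080 / 2.20183 ≈ 14.1283 mm.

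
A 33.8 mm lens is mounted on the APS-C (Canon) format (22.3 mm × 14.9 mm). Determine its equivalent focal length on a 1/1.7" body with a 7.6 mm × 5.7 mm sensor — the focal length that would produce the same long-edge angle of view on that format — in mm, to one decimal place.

Equal angle of view means equal width/f ratio, so f₂ = f₁ · (width₂/width₁) = 33.8 × 7.6/22.3.
f₂ = 33.8 × 0.34081 ≈ 11.519 mm.

11.5 mm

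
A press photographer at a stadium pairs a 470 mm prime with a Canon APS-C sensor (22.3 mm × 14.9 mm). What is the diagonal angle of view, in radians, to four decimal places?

Sensor diagonal = √(22.3² + 14.9²) = √719.3000 ≈ 26.8198 mm.
Angle of view α = 2·arctan(d/2f) with d = 26.8198 mm and f = 470 mm.
d/2f = 0.02853; arctan(0.02853) ≈ 0.0285 rad, so α ≈ 0.0570 rad.

0.0570 rad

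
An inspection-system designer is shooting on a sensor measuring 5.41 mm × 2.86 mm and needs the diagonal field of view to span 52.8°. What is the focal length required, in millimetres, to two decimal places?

6.16 mm

Sensor diagonal = √(5.41² + 2.86²) = √37.4477 ≈ 6.1195 mm.
From α = 2·arctan(d/2f) we get f = d / (2·tan(α/2)).
With d = 6.1195 mm and α/2 = 26.4°, tan(α/2) ≈ 0.49640, so f ≈ 6.1195 / 0.99281 ≈ 6.1638 mm.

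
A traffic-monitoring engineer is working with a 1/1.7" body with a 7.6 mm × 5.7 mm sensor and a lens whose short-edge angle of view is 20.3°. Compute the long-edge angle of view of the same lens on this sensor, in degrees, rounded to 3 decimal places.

From the short-edge AOV: f = 5.7 / (2·tan(10.15°)) = 5.7 / 0.35806 ≈ 15.9193 mm.
Long-edge AOV = 2·arctan(7.6 / (2 × 15.9193)) = 2·arctan(0.23870) ≈ 26.8509°.

26.851°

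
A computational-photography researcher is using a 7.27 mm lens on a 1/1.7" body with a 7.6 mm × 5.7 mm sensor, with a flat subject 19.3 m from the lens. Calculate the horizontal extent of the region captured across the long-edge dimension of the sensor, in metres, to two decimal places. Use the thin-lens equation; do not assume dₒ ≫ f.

20.17 m

dₒ: 19.3 m = 19300 mm.
Similar triangles through the lens centre give W/dₒ = w/dᵢ; with 1/f = 1/dₒ + 1/dᵢ this gives W = w·(dₒ − f)/f.
W = 7.6 mm × (19300 − 7.27) / 7.27 = 7.6 × 2653.7455 ≈ 20168.466 mm = 20.1685 m.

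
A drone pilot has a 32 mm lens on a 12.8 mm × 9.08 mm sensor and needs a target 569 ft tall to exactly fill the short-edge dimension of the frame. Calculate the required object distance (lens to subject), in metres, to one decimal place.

W: 569 ft × 304.8 mm/ft = 173431.19 mm.
Magnification m = h/W = dᵢ/dₒ; combined with 1/f = 1/dₒ + 1/dᵢ this gives dₒ = f·(1 + W/h).
dₒ = 32 mm × (1 + 173431/9.08) = 32 × 19101.3518 ≈ 611243.258 mm = 611.243 m.

611.2 m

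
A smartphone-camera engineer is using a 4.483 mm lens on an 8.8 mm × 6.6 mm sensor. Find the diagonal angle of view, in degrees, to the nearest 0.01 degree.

101.63°

Sensor diagonal = √(8.8² + 6.6²) = √121.0000 ≈ 11.0000 mm.
Angle of view α = 2·arctan(d/2f) with d = 11.0000 mm and f = 4.483 mm.
d/2f = 1.22686; arctan(1.22686) ≈ 50.8168°, so α ≈ 101.6337°.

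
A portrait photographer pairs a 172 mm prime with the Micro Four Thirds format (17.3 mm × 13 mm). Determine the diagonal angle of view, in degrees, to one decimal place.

Sensor diagonal = √(17.3² + 13²) = √468.2900 ≈ 21.6400 mm.
Angle of view α = 2·arctan(d/2f) with d = 21.6400 mm and f = 172 mm.
d/2f = 0.06291; arctan(0.06291) ≈ 3.5996°, so α ≈ 7.1991°.

7.2°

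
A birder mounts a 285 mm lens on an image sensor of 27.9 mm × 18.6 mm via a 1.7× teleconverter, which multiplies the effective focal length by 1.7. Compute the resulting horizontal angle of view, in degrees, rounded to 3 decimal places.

3.298°

Effective focal length f = 285 × 1.7 = 484.5 mm.
α = 2·arctan(27.9 / (2 × 484.5)) = 2·arctan(0.02879) ≈ 3.2985°.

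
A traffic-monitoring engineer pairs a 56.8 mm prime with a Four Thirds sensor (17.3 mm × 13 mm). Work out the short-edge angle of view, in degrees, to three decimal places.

13.057°

Angle of view α = 2·arctan(h/2f) with h = 13 mm and f = 56.8 mm.
h/2f = 0.11444; arctan(0.11444) ≈ 6.5283°, so α ≈ 13.0567°.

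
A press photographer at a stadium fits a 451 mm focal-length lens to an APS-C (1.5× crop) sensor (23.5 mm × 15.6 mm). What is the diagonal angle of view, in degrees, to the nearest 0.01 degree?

3.58°

Sensor diagonal = √(23.5² + 15.6²) = √795.6100 ≈ 28.2066 mm.
Angle of view α = 2·arctan(d/2f) with d = 28.2066 mm and f = 451 mm.
d/2f = 0.03127; arctan(0.03127) ≈ 1.7911°, so α ≈ 3.5822°.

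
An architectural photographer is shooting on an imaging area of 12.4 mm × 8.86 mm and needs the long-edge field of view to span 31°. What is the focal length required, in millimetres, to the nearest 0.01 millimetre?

22.36 mm

From α = 2·arctan(w/2f) we get f = w / (2·tan(α/2)).
With w = 12.4 mm and α/2 = 15.5°, tan(α/2) ≈ 0.27732, so f ≈ 12.4 / 0.55465 ≈ 22.3565 mm.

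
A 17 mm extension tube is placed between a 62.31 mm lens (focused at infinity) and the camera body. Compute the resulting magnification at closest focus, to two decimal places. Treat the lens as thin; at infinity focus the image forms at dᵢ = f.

The tube moves the image plane from f to f + e, so dᵢ = 62.31 + 17 = 79.31 mm. Focus is achieved when 1/f = 1/dₒ + 1/dᵢ, giving dₒ = 1/(1/f − 1/(f+e)).
Magnification m = dᵢ/dₒ = (f+e)·(1/f − 1/(f+e)) = e/f = 17/62.31 ≈ 0.2728.

0.27×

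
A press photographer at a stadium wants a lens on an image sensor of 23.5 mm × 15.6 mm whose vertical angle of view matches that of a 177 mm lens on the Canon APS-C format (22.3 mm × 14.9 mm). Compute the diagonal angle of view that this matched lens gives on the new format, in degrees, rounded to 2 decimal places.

8.70°

Equal vertical AOV ⇒ f₂ = f₁ · 15.6/14.9 = 177 × 1.04698 ≈ 185.3154 mm.
Sensor diagonal = √(23.5² + 15.6²) = √795.6100 ≈ 28.2066 mm.
Diagonal AOV on the new format = 2·arctan(28.2066 / (2 × 185.3154)) = 2·arctan(0.07610) ≈ 8.7041°.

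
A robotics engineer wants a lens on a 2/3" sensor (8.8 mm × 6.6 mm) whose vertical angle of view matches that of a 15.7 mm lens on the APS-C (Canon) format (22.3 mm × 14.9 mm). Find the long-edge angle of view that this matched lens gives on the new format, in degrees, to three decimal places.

64.643°

Equal vertical AOV ⇒ f₂ = f₁ · 6.6/14.9 = 15.7 × 0.44295 ≈ 6.9544 mm.
Long-edge AOV on the new format = 2·arctan(8.8 / (2 × 6.9544)) = 2·arctan(0.63270) ≈ 64.6428°.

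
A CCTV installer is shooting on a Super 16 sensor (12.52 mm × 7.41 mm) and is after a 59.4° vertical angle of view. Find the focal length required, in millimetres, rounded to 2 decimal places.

6.50 mm

From α = 2·arctan(h/2f) we get f = h / (2·tan(α/2)).
With h = 7.41 mm and α/2 = 29.7°, tan(α/2) ≈ 0.57039, so f ≈ 7.41 / 1.14078 ≈ 6.4956 mm.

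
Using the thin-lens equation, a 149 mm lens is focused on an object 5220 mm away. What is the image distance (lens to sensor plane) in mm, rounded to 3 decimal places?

1/dᵢ = 1/f − 1/dₒ = 1/149 − 1/5220 = 0.0065198 mm⁻¹.
dᵢ = 1/0.0065198 ≈ 153.3780 mm.

153.378 mm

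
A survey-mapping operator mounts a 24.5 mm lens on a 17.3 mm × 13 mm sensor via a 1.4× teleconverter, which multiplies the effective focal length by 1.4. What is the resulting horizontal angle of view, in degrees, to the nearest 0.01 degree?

28.31°

Effective focal length f = 24.5 × 1.4 = 34.3 mm.
α = 2·arctan(17.3 / (2 × 34.3)) = 2·arctan(0.25219) ≈ 28.3082°.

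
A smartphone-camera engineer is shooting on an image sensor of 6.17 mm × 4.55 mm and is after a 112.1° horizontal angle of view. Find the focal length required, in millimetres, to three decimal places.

2.077 mm

From α = 2·arctan(w/2f) we get f = w / (2·tan(α/2)).
With w = 6.17 mm and α/2 = 56.05°, tan(α/2) ≈ 1.48536, so f ≈ 6.17 / 2.97071 ≈ 2.0769 mm.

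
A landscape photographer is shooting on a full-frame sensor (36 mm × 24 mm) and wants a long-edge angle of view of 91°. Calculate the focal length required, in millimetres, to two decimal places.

From α = 2·arctan(w/2f) we get f = w / (2·tan(α/2)).
With w = 36 mm and α/2 = 45.5°, tan(α/2) ≈ 1.01761, so f ≈ 36 / 2.03521 ≈ 17.6886 mm.

17.69 mm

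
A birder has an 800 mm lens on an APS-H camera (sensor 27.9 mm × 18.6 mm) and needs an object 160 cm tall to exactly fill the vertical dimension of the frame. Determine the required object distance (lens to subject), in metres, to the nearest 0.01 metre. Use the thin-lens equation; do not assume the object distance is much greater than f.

69.62 m

W: 160 cm = 1600 mm.
Magnification m = h/W = dᵢ/dₒ; combined with 1/f = 1/dₒ + 1/dᵢ this gives dₒ = f·(1 + W/h).
dₒ = 800 mm × (1 + 1600/18.6) = 800 × 87.0215 ≈ 69617.204 mm = 69.6172 m.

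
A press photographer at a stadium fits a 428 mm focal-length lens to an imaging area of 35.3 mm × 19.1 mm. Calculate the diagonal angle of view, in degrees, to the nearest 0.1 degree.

5.4°

Sensor diagonal = √(35.3² + 19.1²) = √1610.9000 ≈ 40.1360 mm.
Angle of view α = 2·arctan(d/2f) with d = 40.1360 mm and f = 428 mm.
d/2f = 0.04689; arctan(0.04689) ≈ 2.6845°, so α ≈ 5.3690°.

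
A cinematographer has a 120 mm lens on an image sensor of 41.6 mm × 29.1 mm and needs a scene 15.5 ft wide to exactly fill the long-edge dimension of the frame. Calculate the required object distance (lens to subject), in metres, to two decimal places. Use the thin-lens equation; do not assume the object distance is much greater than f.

13.75 m

W: 15.5 ft × 304.8 mm/ft = 4724.40 mm.
Magnification m = w/W = dᵢ/dₒ; combined with 1/f = 1/dₒ + 1/dᵢ this gives dₒ = f·(1 + W/w).
dₒ = 120 mm × (1 + 4724.4/41.6) = 120 × 114.5673 ≈ 13748.076 mm = 13.7481 m.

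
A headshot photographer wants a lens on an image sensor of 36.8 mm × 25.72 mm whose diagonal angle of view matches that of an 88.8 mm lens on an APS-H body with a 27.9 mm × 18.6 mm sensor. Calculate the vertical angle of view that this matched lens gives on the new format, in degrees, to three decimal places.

12.346°

Sensor diagonal = √(27.9² + 18.6²) = √1124.3700 ≈ 33.5316 mm.
Sensor diagonal = √(36.8² + 25.72²) = √2015.7584 ≈ 44.8972 mm.
Equal diagonal AOV ⇒ f₂ = f₁ · 44.8972/33.5316 = 88.8 × 1.33895 ≈ 118.8988 mm.
Vertical AOV on the new format = 2·arctan(25.72 / (2 × 118.8988)) = 2·arctan(0.10816) ≈ 12.3461°.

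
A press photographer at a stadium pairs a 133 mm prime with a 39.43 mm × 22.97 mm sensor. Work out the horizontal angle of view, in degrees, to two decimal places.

Angle of view α = 2·arctan(w/2f) with w = 39.43 mm and f = 133 mm.
w/2f = 0.14823; arctan(0.14823) ≈ 8.4317°, so α ≈ 16.8635°.

16.86°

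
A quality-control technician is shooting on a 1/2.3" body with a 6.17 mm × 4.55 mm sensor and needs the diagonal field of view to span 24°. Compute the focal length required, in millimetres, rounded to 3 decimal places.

Sensor diagonal = √(6.17² + 4.55²) = √58.7714 ≈ 7.6663 mm.
From α = 2·arctan(d/2f) we get f = d / (2·tan(α/2)).
With d = 7.6663 mm and α/2 = 12°, tan(α/2) ≈ 0.21256, so f ≈ 7.6663 / 0.42511 ≈ 18.0334 mm.

18.033 mm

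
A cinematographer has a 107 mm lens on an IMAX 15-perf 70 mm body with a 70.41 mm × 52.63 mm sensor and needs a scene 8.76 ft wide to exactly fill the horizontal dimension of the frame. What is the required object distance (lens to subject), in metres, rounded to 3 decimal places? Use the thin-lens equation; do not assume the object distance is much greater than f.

W: 8.76 ft × 304.8 mm/ft = 2670.05 mm.
Magnification m = w/W = dᵢ/dₒ; combined with 1/f = 1/dₒ + 1/dᵢ this gives dₒ = f·(1 + W/w).
dₒ = 107 mm × (1 + 2670.05/70.41) = 107 × 38.9214 ≈ 4164.593 mm = 4.16459 m.

4.165 m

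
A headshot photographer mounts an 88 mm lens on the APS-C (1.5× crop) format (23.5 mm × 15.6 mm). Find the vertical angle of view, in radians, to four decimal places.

0.1768 rad

Angle of view α = 2·arctan(h/2f) with h = 15.6 mm and f = 88 mm.
h/2f = 0.08864; arctan(0.08864) ≈ 0.0884 rad, so α ≈ 0.1768 rad.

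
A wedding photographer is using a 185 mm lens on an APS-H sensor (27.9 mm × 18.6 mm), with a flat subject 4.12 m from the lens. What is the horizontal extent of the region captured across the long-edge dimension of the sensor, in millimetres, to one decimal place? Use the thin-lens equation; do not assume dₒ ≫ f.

dₒ: 4.12 m = 4120 mm.
Similar triangles through the lens centre give W/dₒ = w/dᵢ; with 1/f = 1/dₒ + 1/dᵢ this gives W = w·(dₒ − f)/f.
W = 27.9 mm × (4120 − 185) / 185 = 27.9 × 21.2703 ≈ 593.441 mm.

593.4 mm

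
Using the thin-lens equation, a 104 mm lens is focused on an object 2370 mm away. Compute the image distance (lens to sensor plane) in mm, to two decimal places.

108.77 mm

1/dᵢ = 1/f − 1/dₒ = 1/104 − 1/2370 = 0.0091934 mm⁻¹.
dᵢ = 1/0.0091934 ≈ 108.7732 mm.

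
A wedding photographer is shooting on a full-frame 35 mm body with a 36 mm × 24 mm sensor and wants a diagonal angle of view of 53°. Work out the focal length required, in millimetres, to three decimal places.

Sensor diagonal = √(36² + 24²) = √1872.0000 ≈ 43.2666 mm.
From α = 2·arctan(d/2f) we get f = d / (2·tan(α/2)).
With d = 43.2666 mm and α/2 = 26.5°, tan(α/2) ≈ 0.49858, so f ≈ 43.2666 / 0.99716 ≈ 43.3897 mm.

43.390 mm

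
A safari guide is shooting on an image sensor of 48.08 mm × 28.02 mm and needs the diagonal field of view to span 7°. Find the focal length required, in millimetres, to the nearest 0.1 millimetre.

454.9 mm

Sensor diagonal = √(48.08² + 28.02²) = √3096.8068 ≈ 55.6490 mm.
From α = 2·arctan(d/2f) we get f = d / (2·tan(α/2)).
With d = 55.6490 mm and α/2 = 3.5°, tan(α/2) ≈ 0.06116, so f ≈ 55.6490 / 0.12233 ≈ 454.9262 mm.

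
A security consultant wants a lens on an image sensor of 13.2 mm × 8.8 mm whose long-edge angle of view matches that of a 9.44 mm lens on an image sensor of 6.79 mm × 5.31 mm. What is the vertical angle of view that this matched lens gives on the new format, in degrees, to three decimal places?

Equal long-edge AOV ⇒ f₂ = f₁ · 13.2/6.79 = 9.44 × 1.94404 ≈ 18.3517 mm.
Vertical AOV on the new format = 2·arctan(8.8 / (2 × 18.3517)) = 2·arctan(0.23976) ≈ 26.9654°.

26.965°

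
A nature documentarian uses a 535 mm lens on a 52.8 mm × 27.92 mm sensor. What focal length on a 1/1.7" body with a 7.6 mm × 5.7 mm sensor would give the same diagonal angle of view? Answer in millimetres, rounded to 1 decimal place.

85.1 mm

Sensor diagonal = √(52.8² + 27.92²) = √3567.3664 ≈ 59.7274 mm.
Sensor diagonal = √(7.6² + 5.7²) = √90.2500 ≈ 9.5000 mm.
Equal angle of view means equal diagonal/f ratio, so f₂ = f₁ · (diagonal₂/diagonal₁) = 535 × 9.5000/59.7274.
f₂ = 535 × 0.15906 ≈ 85.095 mm.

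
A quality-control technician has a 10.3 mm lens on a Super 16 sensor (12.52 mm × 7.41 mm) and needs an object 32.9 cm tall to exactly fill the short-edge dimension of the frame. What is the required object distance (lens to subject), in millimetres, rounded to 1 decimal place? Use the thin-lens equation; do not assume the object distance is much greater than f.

467.6 mm

W: 32.9 cm = 329 mm.
Magnification m = h/W = dᵢ/dₒ; combined with 1/f = 1/dₒ + 1/dᵢ this gives dₒ = f·(1 + W/h).
dₒ = 10.3 mm × (1 + 329/7.41) = 10.3 × 45.3995 ≈ 467.614 mm.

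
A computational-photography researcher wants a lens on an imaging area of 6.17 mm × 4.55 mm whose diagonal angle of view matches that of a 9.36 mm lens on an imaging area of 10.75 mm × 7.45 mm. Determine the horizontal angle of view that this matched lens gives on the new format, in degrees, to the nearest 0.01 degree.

58.70°

Sensor diagonal = √(10.75² + 7.45²) = √171.0650 ≈ 13.0792 mm.
Sensor diagonal = √(6.17² + 4.55²) = √58.7714 ≈ 7.6663 mm.
Equal diagonal AOV ⇒ f₂ = f₁ · 7.6663/13.0792 = 9.36 × 0.58614 ≈ 5.4863 mm.
Horizontal AOV on the new format = 2·arctan(6.17 / (2 × 5.4863)) = 2·arctan(0.56231) ≈ 58.6991°.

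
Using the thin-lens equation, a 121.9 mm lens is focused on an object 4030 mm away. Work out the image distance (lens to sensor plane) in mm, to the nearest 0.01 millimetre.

1/dᵢ = 1/f − 1/dₒ = 1/121.9 − 1/4030 = 0.0079553 mm⁻¹.
dᵢ = 1/0.0079553 ≈ 125.7023 mm.

125.70 mm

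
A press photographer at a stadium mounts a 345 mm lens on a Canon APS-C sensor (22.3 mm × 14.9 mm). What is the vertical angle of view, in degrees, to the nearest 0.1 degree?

2.5°

Angle of view α = 2·arctan(h/2f) with h = 14.9 mm and f = 345 mm.
h/2f = 0.02159; arctan(0.02159) ≈ 1.2371°, so α ≈ 2.4741°.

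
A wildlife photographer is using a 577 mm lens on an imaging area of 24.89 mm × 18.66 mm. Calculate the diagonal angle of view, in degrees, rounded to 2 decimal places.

3.09°

Sensor diagonal = √(24.89² + 18.66²) = √967.7077 ≈ 31.1080 mm.
Angle of view α = 2·arctan(d/2f) with d = 31.1080 mm and f = 577 mm.
d/2f = 0.02696; arctan(0.02696) ≈ 1.5441°, so α ≈ 3.0883°.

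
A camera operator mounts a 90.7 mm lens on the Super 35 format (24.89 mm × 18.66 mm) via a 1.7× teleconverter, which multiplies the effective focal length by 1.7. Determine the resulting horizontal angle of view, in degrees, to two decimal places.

Effective focal length f = 90.7 × 1.7 = 154.19 mm.
α = 2·arctan(24.89 / (2 × 154.19)) = 2·arctan(0.08071) ≈ 9.2289°.

9.23°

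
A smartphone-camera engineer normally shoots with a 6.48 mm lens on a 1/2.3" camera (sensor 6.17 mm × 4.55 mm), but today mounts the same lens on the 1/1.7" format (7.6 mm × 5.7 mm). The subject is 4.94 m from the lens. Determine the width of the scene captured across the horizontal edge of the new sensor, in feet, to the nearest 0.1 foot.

19.0 ft

The focal length stays 6.48 mm; the relevant sensor dimension is now w = 7.6 mm. Object distance dₒ = 4.94 m = 4940 mm.
Thin-lens field width W = w·(dₒ − f)/f = 7.6 × (4940 − 6.48)/6.48 ≈ 5786.227 mm = 5786.227/304.8 ft = 18.9837 ft.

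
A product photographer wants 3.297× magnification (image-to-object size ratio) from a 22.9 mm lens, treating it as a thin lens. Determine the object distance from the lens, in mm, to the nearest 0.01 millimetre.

29.85 mm

With m = dᵢ/dₒ and 1/f = 1/dₒ + 1/dᵢ, substituting dᵢ = m·dₒ gives 1/f = (1 + 1/m)/dₒ, hence dₒ = f·(1 + 1/m).
dₒ = 22.9 × (1 + 1/3.297) = 22.9 × 1.30331 ≈ 29.846 mm.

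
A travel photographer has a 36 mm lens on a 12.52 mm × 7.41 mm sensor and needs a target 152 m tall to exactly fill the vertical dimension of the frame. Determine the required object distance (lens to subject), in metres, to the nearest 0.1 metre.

738.5 m

W: 152 m = 152000 mm.
Magnification m = h/W = dᵢ/dₒ; combined with 1/f = 1/dₒ + 1/dᵢ this gives dₒ = f·(1 + W/h).
dₒ = 36 mm × (1 + 152000/7.41) = 36 × 20513.8205 ≈ 738497.538 mm = 738.498 m.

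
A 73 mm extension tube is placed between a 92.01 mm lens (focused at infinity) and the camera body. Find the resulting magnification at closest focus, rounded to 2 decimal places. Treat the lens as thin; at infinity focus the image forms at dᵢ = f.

The tube moves the image plane from f to f + e, so dᵢ = 92.01 + 73 = 165.01 mm. Focus is achieved when 1/f = 1/dₒ + 1/dᵢ, giving dₒ = 1/(1/f − 1/(f+e)).
Magnification m = dᵢ/dₒ = (f+e)·(1/f − 1/(f+e)) = e/f = 73/92.01 ≈ 0.7934.

0.79×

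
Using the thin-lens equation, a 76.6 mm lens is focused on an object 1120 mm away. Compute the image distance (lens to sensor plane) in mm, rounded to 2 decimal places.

1/dᵢ = 1/f − 1/dₒ = 1/76.6 − 1/1120 = 0.0121620 mm⁻¹.
dᵢ = 1/0.0121620 ≈ 82.2235 mm.

82.22 mm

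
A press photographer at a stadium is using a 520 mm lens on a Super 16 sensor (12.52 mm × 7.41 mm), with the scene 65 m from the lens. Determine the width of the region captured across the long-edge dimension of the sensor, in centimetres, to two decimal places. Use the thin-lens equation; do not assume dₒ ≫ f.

155.25 cm

dₒ: 65 m = 65000 mm.
Similar triangles through the lens centre give W/dₒ = w/dᵢ; with 1/f = 1/dₒ + 1/dᵢ this gives W = w·(dₒ − f)/f.
W = 12.52 mm × (65000 − 520) / 520 = 12.52 × 124.0000 ≈ 1552.480 mm = 155.248 cm.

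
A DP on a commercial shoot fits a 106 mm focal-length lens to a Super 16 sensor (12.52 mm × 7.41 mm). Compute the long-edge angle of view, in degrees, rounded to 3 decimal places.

6.760°

Angle of view α = 2·arctan(w/2f) with w = 12.52 mm and f = 106 mm.
w/2f = 0.05906; arctan(0.05906) ≈ 3.3798°, so α ≈ 6.7595°.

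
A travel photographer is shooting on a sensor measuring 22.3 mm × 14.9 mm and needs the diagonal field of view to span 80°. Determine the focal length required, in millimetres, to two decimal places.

Sensor diagonal = √(22.3² + 14.9²) = √719.3000 ≈ 26.8198 mm.
From α = 2·arctan(d/2f) we get f = d / (2·tan(α/2)).
With d = 26.8198 mm and α/2 = 40°, tan(α/2) ≈ 0.83910, so f ≈ 26.8198 / 1.67820 ≈ 15.9813 mm.

15.98 mm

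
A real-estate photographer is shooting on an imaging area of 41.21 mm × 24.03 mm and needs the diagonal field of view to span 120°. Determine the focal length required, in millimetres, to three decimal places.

Sensor diagonal = √(41.21² + 24.03²) = √2275.7050 ≈ 47.7043 mm.
From α = 2·arctan(d/2f) we get f = d / (2·tan(α/2)).
With d = 47.7043 mm and α/2 = 60°, tan(α/2) ≈ 1.73205, so f ≈ 47.7043 / 3.46410 ≈ 13.7711 mm.

13.771 mm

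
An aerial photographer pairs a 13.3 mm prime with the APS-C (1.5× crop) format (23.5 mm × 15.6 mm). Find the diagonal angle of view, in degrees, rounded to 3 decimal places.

93.358°

Sensor diagonal = √(23.5² + 15.6²) = √795.6100 ≈ 28.2066 mm.
Angle of view α = 2·arctan(d/2f) with d = 28.2066 mm and f = 13.3 mm.
d/2f = 1.06040; arctan(1.06040) ≈ 46.6790°, so α ≈ 93.3581°.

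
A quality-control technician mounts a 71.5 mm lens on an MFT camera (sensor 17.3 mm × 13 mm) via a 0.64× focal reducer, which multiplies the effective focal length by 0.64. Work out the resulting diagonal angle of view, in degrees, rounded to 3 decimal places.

Effective focal length f = 71.5 × 0.64 = 45.76 mm.
Sensor diagonal = √(17.3² + 13²) = √468.2900 ≈ 21.6400 mm.
α = 2·arctan(21.640 / (2 × 45.76)) = 2·arctan(0.23645) ≈ 26.6066°.

26.607°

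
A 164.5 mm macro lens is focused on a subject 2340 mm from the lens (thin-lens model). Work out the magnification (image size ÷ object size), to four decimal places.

Thin lens: 1/f = 1/dₒ + 1/dᵢ → 1/dᵢ = 1/164.5 − 1/2340 = 0.0056517 mm⁻¹, so dᵢ ≈ 176.9386 mm.
Magnification m = dᵢ/dₒ = 176.9386/2340 ≈ 0.07561.

0.0756×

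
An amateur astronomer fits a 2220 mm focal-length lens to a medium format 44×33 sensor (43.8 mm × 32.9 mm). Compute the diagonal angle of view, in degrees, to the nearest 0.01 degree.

1.41°

Sensor diagonal = √(43.8² + 32.9²) = √3000.8500 ≈ 54.7800 mm.
Angle of view α = 2·arctan(d/2f) with d = 54.7800 mm and f = 2220 mm.
d/2f = 0.01234; arctan(0.01234) ≈ 0.7069°, so α ≈ 1.4137°.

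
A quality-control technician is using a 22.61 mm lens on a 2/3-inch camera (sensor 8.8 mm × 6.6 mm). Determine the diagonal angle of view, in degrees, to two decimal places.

27.34°

Sensor diagonal = √(8.8² + 6.6²) = √121.0000 ≈ 11.0000 mm.
Angle of view α = 2·arctan(d/2f) with d = 11.0000 mm and f = 22.61 mm.
d/2f = 0.24326; arctan(0.24326) ≈ 13.6720°, so α ≈ 27.3439°.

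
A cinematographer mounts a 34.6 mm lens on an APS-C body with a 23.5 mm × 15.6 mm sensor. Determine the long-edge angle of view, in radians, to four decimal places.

Angle of view α = 2·arctan(w/2f) with w = 23.5 mm and f = 34.6 mm.
w/2f = 0.33960; arctan(0.33960) ≈ 0.3274 rad, so α ≈ 0.6548 rad.

0.6548 rad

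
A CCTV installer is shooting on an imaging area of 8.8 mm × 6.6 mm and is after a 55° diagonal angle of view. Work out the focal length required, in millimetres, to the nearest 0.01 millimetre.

10.57 mm

Sensor diagonal = √(8.8² + 6.6²) = √121.0000 ≈ 11.0000 mm.
From α = 2·arctan(d/2f) we get f = d / (2·tan(α/2)).
With d = 11.0000 mm and α/2 = 27.5°, tan(α/2) ≈ 0.52057, so f ≈ 11.0000 / 1.04113 ≈ 10.5654 mm.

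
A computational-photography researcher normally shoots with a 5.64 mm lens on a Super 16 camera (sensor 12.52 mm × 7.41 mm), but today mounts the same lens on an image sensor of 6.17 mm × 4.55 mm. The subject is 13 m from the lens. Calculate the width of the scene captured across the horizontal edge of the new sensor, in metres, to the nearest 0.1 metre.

The focal length stays 5.64 mm; the relevant sensor dimension is now w = 6.17 mm. Object distance dₒ = 13 m = 13000 mm.
Thin-lens field width W = w·(dₒ − f)/f = 6.17 × (13000 − 5.64)/5.64 ≈ 14215.461 mm = 14.2155 m.

14.2 m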